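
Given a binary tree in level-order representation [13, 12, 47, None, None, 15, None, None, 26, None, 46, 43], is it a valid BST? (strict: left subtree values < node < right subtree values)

Level-order array: [13, 12, 47, None, None, 15, None, None, 26, None, 46, 43]
Validate using subtree bounds (lo, hi): at each node, require lo < value < hi,
then recurse left with hi=value and right with lo=value.
Preorder trace (stopping at first violation):
  at node 13 with bounds (-inf, +inf): OK
  at node 12 with bounds (-inf, 13): OK
  at node 47 with bounds (13, +inf): OK
  at node 15 with bounds (13, 47): OK
  at node 26 with bounds (15, 47): OK
  at node 46 with bounds (26, 47): OK
  at node 43 with bounds (26, 46): OK
No violation found at any node.
Result: Valid BST


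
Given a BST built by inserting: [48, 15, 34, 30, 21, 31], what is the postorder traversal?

Tree insertion order: [48, 15, 34, 30, 21, 31]
Tree (level-order array): [48, 15, None, None, 34, 30, None, 21, 31]
Postorder traversal: [21, 31, 30, 34, 15, 48]


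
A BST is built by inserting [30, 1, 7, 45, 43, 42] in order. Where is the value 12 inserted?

Starting tree (level order): [30, 1, 45, None, 7, 43, None, None, None, 42]
Insertion path: 30 -> 1 -> 7
Result: insert 12 as right child of 7
Final tree (level order): [30, 1, 45, None, 7, 43, None, None, 12, 42]


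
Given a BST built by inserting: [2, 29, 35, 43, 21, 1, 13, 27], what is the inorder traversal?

Tree insertion order: [2, 29, 35, 43, 21, 1, 13, 27]
Tree (level-order array): [2, 1, 29, None, None, 21, 35, 13, 27, None, 43]
Inorder traversal: [1, 2, 13, 21, 27, 29, 35, 43]


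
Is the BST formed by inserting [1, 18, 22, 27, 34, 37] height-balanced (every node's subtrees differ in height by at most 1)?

Tree (level-order array): [1, None, 18, None, 22, None, 27, None, 34, None, 37]
Definition: a tree is height-balanced if, at every node, |h(left) - h(right)| <= 1 (empty subtree has height -1).
Bottom-up per-node check:
  node 37: h_left=-1, h_right=-1, diff=0 [OK], height=0
  node 34: h_left=-1, h_right=0, diff=1 [OK], height=1
  node 27: h_left=-1, h_right=1, diff=2 [FAIL (|-1-1|=2 > 1)], height=2
  node 22: h_left=-1, h_right=2, diff=3 [FAIL (|-1-2|=3 > 1)], height=3
  node 18: h_left=-1, h_right=3, diff=4 [FAIL (|-1-3|=4 > 1)], height=4
  node 1: h_left=-1, h_right=4, diff=5 [FAIL (|-1-4|=5 > 1)], height=5
Node 27 violates the condition: |-1 - 1| = 2 > 1.
Result: Not balanced


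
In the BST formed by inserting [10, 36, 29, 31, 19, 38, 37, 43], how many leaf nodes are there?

Tree built from: [10, 36, 29, 31, 19, 38, 37, 43]
Tree (level-order array): [10, None, 36, 29, 38, 19, 31, 37, 43]
Rule: A leaf has 0 children.
Per-node child counts:
  node 10: 1 child(ren)
  node 36: 2 child(ren)
  node 29: 2 child(ren)
  node 19: 0 child(ren)
  node 31: 0 child(ren)
  node 38: 2 child(ren)
  node 37: 0 child(ren)
  node 43: 0 child(ren)
Matching nodes: [19, 31, 37, 43]
Count of leaf nodes: 4


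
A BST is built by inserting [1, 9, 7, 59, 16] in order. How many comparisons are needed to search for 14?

Search path for 14: 1 -> 9 -> 59 -> 16
Found: False
Comparisons: 4


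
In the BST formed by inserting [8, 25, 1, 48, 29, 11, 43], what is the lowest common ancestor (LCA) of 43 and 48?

Tree insertion order: [8, 25, 1, 48, 29, 11, 43]
Tree (level-order array): [8, 1, 25, None, None, 11, 48, None, None, 29, None, None, 43]
In a BST, the LCA of p=43, q=48 is the first node v on the
root-to-leaf path with p <= v <= q (go left if both < v, right if both > v).
Walk from root:
  at 8: both 43 and 48 > 8, go right
  at 25: both 43 and 48 > 25, go right
  at 48: 43 <= 48 <= 48, this is the LCA
LCA = 48


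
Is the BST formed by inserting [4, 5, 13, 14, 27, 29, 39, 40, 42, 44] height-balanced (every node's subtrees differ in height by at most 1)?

Tree (level-order array): [4, None, 5, None, 13, None, 14, None, 27, None, 29, None, 39, None, 40, None, 42, None, 44]
Definition: a tree is height-balanced if, at every node, |h(left) - h(right)| <= 1 (empty subtree has height -1).
Bottom-up per-node check:
  node 44: h_left=-1, h_right=-1, diff=0 [OK], height=0
  node 42: h_left=-1, h_right=0, diff=1 [OK], height=1
  node 40: h_left=-1, h_right=1, diff=2 [FAIL (|-1-1|=2 > 1)], height=2
  node 39: h_left=-1, h_right=2, diff=3 [FAIL (|-1-2|=3 > 1)], height=3
  node 29: h_left=-1, h_right=3, diff=4 [FAIL (|-1-3|=4 > 1)], height=4
  node 27: h_left=-1, h_right=4, diff=5 [FAIL (|-1-4|=5 > 1)], height=5
  node 14: h_left=-1, h_right=5, diff=6 [FAIL (|-1-5|=6 > 1)], height=6
  node 13: h_left=-1, h_right=6, diff=7 [FAIL (|-1-6|=7 > 1)], height=7
  node 5: h_left=-1, h_right=7, diff=8 [FAIL (|-1-7|=8 > 1)], height=8
  node 4: h_left=-1, h_right=8, diff=9 [FAIL (|-1-8|=9 > 1)], height=9
Node 40 violates the condition: |-1 - 1| = 2 > 1.
Result: Not balanced


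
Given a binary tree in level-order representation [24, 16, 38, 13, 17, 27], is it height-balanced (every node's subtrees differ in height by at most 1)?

Tree (level-order array): [24, 16, 38, 13, 17, 27]
Definition: a tree is height-balanced if, at every node, |h(left) - h(right)| <= 1 (empty subtree has height -1).
Bottom-up per-node check:
  node 13: h_left=-1, h_right=-1, diff=0 [OK], height=0
  node 17: h_left=-1, h_right=-1, diff=0 [OK], height=0
  node 16: h_left=0, h_right=0, diff=0 [OK], height=1
  node 27: h_left=-1, h_right=-1, diff=0 [OK], height=0
  node 38: h_left=0, h_right=-1, diff=1 [OK], height=1
  node 24: h_left=1, h_right=1, diff=0 [OK], height=2
All nodes satisfy the balance condition.
Result: Balanced


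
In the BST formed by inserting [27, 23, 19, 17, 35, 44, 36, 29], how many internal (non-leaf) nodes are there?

Tree built from: [27, 23, 19, 17, 35, 44, 36, 29]
Tree (level-order array): [27, 23, 35, 19, None, 29, 44, 17, None, None, None, 36]
Rule: An internal node has at least one child.
Per-node child counts:
  node 27: 2 child(ren)
  node 23: 1 child(ren)
  node 19: 1 child(ren)
  node 17: 0 child(ren)
  node 35: 2 child(ren)
  node 29: 0 child(ren)
  node 44: 1 child(ren)
  node 36: 0 child(ren)
Matching nodes: [27, 23, 19, 35, 44]
Count of internal (non-leaf) nodes: 5


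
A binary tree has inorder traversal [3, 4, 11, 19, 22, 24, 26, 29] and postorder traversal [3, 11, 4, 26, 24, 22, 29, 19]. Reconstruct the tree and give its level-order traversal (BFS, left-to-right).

Inorder:   [3, 4, 11, 19, 22, 24, 26, 29]
Postorder: [3, 11, 4, 26, 24, 22, 29, 19]
Algorithm: postorder visits root last, so walk postorder right-to-left;
each value is the root of the current inorder slice — split it at that
value, recurse on the right subtree first, then the left.
Recursive splits:
  root=19; inorder splits into left=[3, 4, 11], right=[22, 24, 26, 29]
  root=29; inorder splits into left=[22, 24, 26], right=[]
  root=22; inorder splits into left=[], right=[24, 26]
  root=24; inorder splits into left=[], right=[26]
  root=26; inorder splits into left=[], right=[]
  root=4; inorder splits into left=[3], right=[11]
  root=11; inorder splits into left=[], right=[]
  root=3; inorder splits into left=[], right=[]
Reconstructed level-order: [19, 4, 29, 3, 11, 22, 24, 26]


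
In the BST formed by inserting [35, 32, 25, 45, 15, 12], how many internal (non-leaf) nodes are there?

Tree built from: [35, 32, 25, 45, 15, 12]
Tree (level-order array): [35, 32, 45, 25, None, None, None, 15, None, 12]
Rule: An internal node has at least one child.
Per-node child counts:
  node 35: 2 child(ren)
  node 32: 1 child(ren)
  node 25: 1 child(ren)
  node 15: 1 child(ren)
  node 12: 0 child(ren)
  node 45: 0 child(ren)
Matching nodes: [35, 32, 25, 15]
Count of internal (non-leaf) nodes: 4


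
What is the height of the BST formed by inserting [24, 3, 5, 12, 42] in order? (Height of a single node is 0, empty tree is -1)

Insertion order: [24, 3, 5, 12, 42]
Tree (level-order array): [24, 3, 42, None, 5, None, None, None, 12]
Compute height bottom-up (empty subtree = -1):
  height(12) = 1 + max(-1, -1) = 0
  height(5) = 1 + max(-1, 0) = 1
  height(3) = 1 + max(-1, 1) = 2
  height(42) = 1 + max(-1, -1) = 0
  height(24) = 1 + max(2, 0) = 3
Height = 3


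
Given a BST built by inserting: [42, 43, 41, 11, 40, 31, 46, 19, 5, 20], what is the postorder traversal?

Tree insertion order: [42, 43, 41, 11, 40, 31, 46, 19, 5, 20]
Tree (level-order array): [42, 41, 43, 11, None, None, 46, 5, 40, None, None, None, None, 31, None, 19, None, None, 20]
Postorder traversal: [5, 20, 19, 31, 40, 11, 41, 46, 43, 42]


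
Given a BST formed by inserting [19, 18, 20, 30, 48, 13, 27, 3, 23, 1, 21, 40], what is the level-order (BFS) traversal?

Tree insertion order: [19, 18, 20, 30, 48, 13, 27, 3, 23, 1, 21, 40]
Tree (level-order array): [19, 18, 20, 13, None, None, 30, 3, None, 27, 48, 1, None, 23, None, 40, None, None, None, 21]
BFS from the root, enqueuing left then right child of each popped node:
  queue [19] -> pop 19, enqueue [18, 20], visited so far: [19]
  queue [18, 20] -> pop 18, enqueue [13], visited so far: [19, 18]
  queue [20, 13] -> pop 20, enqueue [30], visited so far: [19, 18, 20]
  queue [13, 30] -> pop 13, enqueue [3], visited so far: [19, 18, 20, 13]
  queue [30, 3] -> pop 30, enqueue [27, 48], visited so far: [19, 18, 20, 13, 30]
  queue [3, 27, 48] -> pop 3, enqueue [1], visited so far: [19, 18, 20, 13, 30, 3]
  queue [27, 48, 1] -> pop 27, enqueue [23], visited so far: [19, 18, 20, 13, 30, 3, 27]
  queue [48, 1, 23] -> pop 48, enqueue [40], visited so far: [19, 18, 20, 13, 30, 3, 27, 48]
  queue [1, 23, 40] -> pop 1, enqueue [none], visited so far: [19, 18, 20, 13, 30, 3, 27, 48, 1]
  queue [23, 40] -> pop 23, enqueue [21], visited so far: [19, 18, 20, 13, 30, 3, 27, 48, 1, 23]
  queue [40, 21] -> pop 40, enqueue [none], visited so far: [19, 18, 20, 13, 30, 3, 27, 48, 1, 23, 40]
  queue [21] -> pop 21, enqueue [none], visited so far: [19, 18, 20, 13, 30, 3, 27, 48, 1, 23, 40, 21]
Result: [19, 18, 20, 13, 30, 3, 27, 48, 1, 23, 40, 21]


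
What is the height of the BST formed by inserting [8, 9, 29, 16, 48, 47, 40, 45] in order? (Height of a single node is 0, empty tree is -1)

Insertion order: [8, 9, 29, 16, 48, 47, 40, 45]
Tree (level-order array): [8, None, 9, None, 29, 16, 48, None, None, 47, None, 40, None, None, 45]
Compute height bottom-up (empty subtree = -1):
  height(16) = 1 + max(-1, -1) = 0
  height(45) = 1 + max(-1, -1) = 0
  height(40) = 1 + max(-1, 0) = 1
  height(47) = 1 + max(1, -1) = 2
  height(48) = 1 + max(2, -1) = 3
  height(29) = 1 + max(0, 3) = 4
  height(9) = 1 + max(-1, 4) = 5
  height(8) = 1 + max(-1, 5) = 6
Height = 6


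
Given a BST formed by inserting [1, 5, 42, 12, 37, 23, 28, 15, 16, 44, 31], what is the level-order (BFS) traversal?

Tree insertion order: [1, 5, 42, 12, 37, 23, 28, 15, 16, 44, 31]
Tree (level-order array): [1, None, 5, None, 42, 12, 44, None, 37, None, None, 23, None, 15, 28, None, 16, None, 31]
BFS from the root, enqueuing left then right child of each popped node:
  queue [1] -> pop 1, enqueue [5], visited so far: [1]
  queue [5] -> pop 5, enqueue [42], visited so far: [1, 5]
  queue [42] -> pop 42, enqueue [12, 44], visited so far: [1, 5, 42]
  queue [12, 44] -> pop 12, enqueue [37], visited so far: [1, 5, 42, 12]
  queue [44, 37] -> pop 44, enqueue [none], visited so far: [1, 5, 42, 12, 44]
  queue [37] -> pop 37, enqueue [23], visited so far: [1, 5, 42, 12, 44, 37]
  queue [23] -> pop 23, enqueue [15, 28], visited so far: [1, 5, 42, 12, 44, 37, 23]
  queue [15, 28] -> pop 15, enqueue [16], visited so far: [1, 5, 42, 12, 44, 37, 23, 15]
  queue [28, 16] -> pop 28, enqueue [31], visited so far: [1, 5, 42, 12, 44, 37, 23, 15, 28]
  queue [16, 31] -> pop 16, enqueue [none], visited so far: [1, 5, 42, 12, 44, 37, 23, 15, 28, 16]
  queue [31] -> pop 31, enqueue [none], visited so far: [1, 5, 42, 12, 44, 37, 23, 15, 28, 16, 31]
Result: [1, 5, 42, 12, 44, 37, 23, 15, 28, 16, 31]


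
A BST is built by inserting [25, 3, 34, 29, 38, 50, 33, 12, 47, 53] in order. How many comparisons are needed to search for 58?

Search path for 58: 25 -> 34 -> 38 -> 50 -> 53
Found: False
Comparisons: 5


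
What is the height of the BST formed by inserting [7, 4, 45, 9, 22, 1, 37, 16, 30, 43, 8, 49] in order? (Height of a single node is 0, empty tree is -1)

Insertion order: [7, 4, 45, 9, 22, 1, 37, 16, 30, 43, 8, 49]
Tree (level-order array): [7, 4, 45, 1, None, 9, 49, None, None, 8, 22, None, None, None, None, 16, 37, None, None, 30, 43]
Compute height bottom-up (empty subtree = -1):
  height(1) = 1 + max(-1, -1) = 0
  height(4) = 1 + max(0, -1) = 1
  height(8) = 1 + max(-1, -1) = 0
  height(16) = 1 + max(-1, -1) = 0
  height(30) = 1 + max(-1, -1) = 0
  height(43) = 1 + max(-1, -1) = 0
  height(37) = 1 + max(0, 0) = 1
  height(22) = 1 + max(0, 1) = 2
  height(9) = 1 + max(0, 2) = 3
  height(49) = 1 + max(-1, -1) = 0
  height(45) = 1 + max(3, 0) = 4
  height(7) = 1 + max(1, 4) = 5
Height = 5


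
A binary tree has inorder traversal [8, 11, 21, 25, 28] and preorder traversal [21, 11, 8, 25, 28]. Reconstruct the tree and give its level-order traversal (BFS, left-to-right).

Inorder:  [8, 11, 21, 25, 28]
Preorder: [21, 11, 8, 25, 28]
Algorithm: preorder visits root first, so consume preorder in order;
for each root, split the current inorder slice at that value into
left-subtree inorder and right-subtree inorder, then recurse.
Recursive splits:
  root=21; inorder splits into left=[8, 11], right=[25, 28]
  root=11; inorder splits into left=[8], right=[]
  root=8; inorder splits into left=[], right=[]
  root=25; inorder splits into left=[], right=[28]
  root=28; inorder splits into left=[], right=[]
Reconstructed level-order: [21, 11, 25, 8, 28]


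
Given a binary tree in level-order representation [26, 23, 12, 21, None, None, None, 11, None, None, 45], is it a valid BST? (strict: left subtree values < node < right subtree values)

Level-order array: [26, 23, 12, 21, None, None, None, 11, None, None, 45]
Validate using subtree bounds (lo, hi): at each node, require lo < value < hi,
then recurse left with hi=value and right with lo=value.
Preorder trace (stopping at first violation):
  at node 26 with bounds (-inf, +inf): OK
  at node 23 with bounds (-inf, 26): OK
  at node 21 with bounds (-inf, 23): OK
  at node 11 with bounds (-inf, 21): OK
  at node 45 with bounds (11, 21): VIOLATION
Node 45 violates its bound: not (11 < 45 < 21).
Result: Not a valid BST


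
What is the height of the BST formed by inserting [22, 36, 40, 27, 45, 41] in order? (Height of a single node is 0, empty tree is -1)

Insertion order: [22, 36, 40, 27, 45, 41]
Tree (level-order array): [22, None, 36, 27, 40, None, None, None, 45, 41]
Compute height bottom-up (empty subtree = -1):
  height(27) = 1 + max(-1, -1) = 0
  height(41) = 1 + max(-1, -1) = 0
  height(45) = 1 + max(0, -1) = 1
  height(40) = 1 + max(-1, 1) = 2
  height(36) = 1 + max(0, 2) = 3
  height(22) = 1 + max(-1, 3) = 4
Height = 4


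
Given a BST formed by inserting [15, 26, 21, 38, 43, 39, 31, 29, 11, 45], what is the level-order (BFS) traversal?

Tree insertion order: [15, 26, 21, 38, 43, 39, 31, 29, 11, 45]
Tree (level-order array): [15, 11, 26, None, None, 21, 38, None, None, 31, 43, 29, None, 39, 45]
BFS from the root, enqueuing left then right child of each popped node:
  queue [15] -> pop 15, enqueue [11, 26], visited so far: [15]
  queue [11, 26] -> pop 11, enqueue [none], visited so far: [15, 11]
  queue [26] -> pop 26, enqueue [21, 38], visited so far: [15, 11, 26]
  queue [21, 38] -> pop 21, enqueue [none], visited so far: [15, 11, 26, 21]
  queue [38] -> pop 38, enqueue [31, 43], visited so far: [15, 11, 26, 21, 38]
  queue [31, 43] -> pop 31, enqueue [29], visited so far: [15, 11, 26, 21, 38, 31]
  queue [43, 29] -> pop 43, enqueue [39, 45], visited so far: [15, 11, 26, 21, 38, 31, 43]
  queue [29, 39, 45] -> pop 29, enqueue [none], visited so far: [15, 11, 26, 21, 38, 31, 43, 29]
  queue [39, 45] -> pop 39, enqueue [none], visited so far: [15, 11, 26, 21, 38, 31, 43, 29, 39]
  queue [45] -> pop 45, enqueue [none], visited so far: [15, 11, 26, 21, 38, 31, 43, 29, 39, 45]
Result: [15, 11, 26, 21, 38, 31, 43, 29, 39, 45]


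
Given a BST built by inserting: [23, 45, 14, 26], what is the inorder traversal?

Tree insertion order: [23, 45, 14, 26]
Tree (level-order array): [23, 14, 45, None, None, 26]
Inorder traversal: [14, 23, 26, 45]


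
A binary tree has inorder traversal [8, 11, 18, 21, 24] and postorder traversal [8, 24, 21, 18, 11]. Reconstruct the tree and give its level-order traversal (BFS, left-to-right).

Inorder:   [8, 11, 18, 21, 24]
Postorder: [8, 24, 21, 18, 11]
Algorithm: postorder visits root last, so walk postorder right-to-left;
each value is the root of the current inorder slice — split it at that
value, recurse on the right subtree first, then the left.
Recursive splits:
  root=11; inorder splits into left=[8], right=[18, 21, 24]
  root=18; inorder splits into left=[], right=[21, 24]
  root=21; inorder splits into left=[], right=[24]
  root=24; inorder splits into left=[], right=[]
  root=8; inorder splits into left=[], right=[]
Reconstructed level-order: [11, 8, 18, 21, 24]


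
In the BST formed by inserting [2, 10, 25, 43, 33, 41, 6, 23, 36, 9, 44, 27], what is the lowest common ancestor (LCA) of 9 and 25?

Tree insertion order: [2, 10, 25, 43, 33, 41, 6, 23, 36, 9, 44, 27]
Tree (level-order array): [2, None, 10, 6, 25, None, 9, 23, 43, None, None, None, None, 33, 44, 27, 41, None, None, None, None, 36]
In a BST, the LCA of p=9, q=25 is the first node v on the
root-to-leaf path with p <= v <= q (go left if both < v, right if both > v).
Walk from root:
  at 2: both 9 and 25 > 2, go right
  at 10: 9 <= 10 <= 25, this is the LCA
LCA = 10


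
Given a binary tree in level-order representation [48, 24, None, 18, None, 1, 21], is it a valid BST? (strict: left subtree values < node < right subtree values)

Level-order array: [48, 24, None, 18, None, 1, 21]
Validate using subtree bounds (lo, hi): at each node, require lo < value < hi,
then recurse left with hi=value and right with lo=value.
Preorder trace (stopping at first violation):
  at node 48 with bounds (-inf, +inf): OK
  at node 24 with bounds (-inf, 48): OK
  at node 18 with bounds (-inf, 24): OK
  at node 1 with bounds (-inf, 18): OK
  at node 21 with bounds (18, 24): OK
No violation found at any node.
Result: Valid BST


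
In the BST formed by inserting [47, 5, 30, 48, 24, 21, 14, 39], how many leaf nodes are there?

Tree built from: [47, 5, 30, 48, 24, 21, 14, 39]
Tree (level-order array): [47, 5, 48, None, 30, None, None, 24, 39, 21, None, None, None, 14]
Rule: A leaf has 0 children.
Per-node child counts:
  node 47: 2 child(ren)
  node 5: 1 child(ren)
  node 30: 2 child(ren)
  node 24: 1 child(ren)
  node 21: 1 child(ren)
  node 14: 0 child(ren)
  node 39: 0 child(ren)
  node 48: 0 child(ren)
Matching nodes: [14, 39, 48]
Count of leaf nodes: 3


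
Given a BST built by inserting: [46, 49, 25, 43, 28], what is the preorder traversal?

Tree insertion order: [46, 49, 25, 43, 28]
Tree (level-order array): [46, 25, 49, None, 43, None, None, 28]
Preorder traversal: [46, 25, 43, 28, 49]


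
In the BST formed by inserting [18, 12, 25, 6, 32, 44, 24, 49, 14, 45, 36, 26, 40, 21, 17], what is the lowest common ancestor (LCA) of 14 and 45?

Tree insertion order: [18, 12, 25, 6, 32, 44, 24, 49, 14, 45, 36, 26, 40, 21, 17]
Tree (level-order array): [18, 12, 25, 6, 14, 24, 32, None, None, None, 17, 21, None, 26, 44, None, None, None, None, None, None, 36, 49, None, 40, 45]
In a BST, the LCA of p=14, q=45 is the first node v on the
root-to-leaf path with p <= v <= q (go left if both < v, right if both > v).
Walk from root:
  at 18: 14 <= 18 <= 45, this is the LCA
LCA = 18


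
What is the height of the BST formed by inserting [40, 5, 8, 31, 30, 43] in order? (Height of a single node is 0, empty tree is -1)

Insertion order: [40, 5, 8, 31, 30, 43]
Tree (level-order array): [40, 5, 43, None, 8, None, None, None, 31, 30]
Compute height bottom-up (empty subtree = -1):
  height(30) = 1 + max(-1, -1) = 0
  height(31) = 1 + max(0, -1) = 1
  height(8) = 1 + max(-1, 1) = 2
  height(5) = 1 + max(-1, 2) = 3
  height(43) = 1 + max(-1, -1) = 0
  height(40) = 1 + max(3, 0) = 4
Height = 4


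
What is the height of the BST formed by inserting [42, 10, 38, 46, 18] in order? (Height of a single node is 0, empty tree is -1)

Insertion order: [42, 10, 38, 46, 18]
Tree (level-order array): [42, 10, 46, None, 38, None, None, 18]
Compute height bottom-up (empty subtree = -1):
  height(18) = 1 + max(-1, -1) = 0
  height(38) = 1 + max(0, -1) = 1
  height(10) = 1 + max(-1, 1) = 2
  height(46) = 1 + max(-1, -1) = 0
  height(42) = 1 + max(2, 0) = 3
Height = 3


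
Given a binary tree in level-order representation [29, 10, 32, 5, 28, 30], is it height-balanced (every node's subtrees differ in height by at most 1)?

Tree (level-order array): [29, 10, 32, 5, 28, 30]
Definition: a tree is height-balanced if, at every node, |h(left) - h(right)| <= 1 (empty subtree has height -1).
Bottom-up per-node check:
  node 5: h_left=-1, h_right=-1, diff=0 [OK], height=0
  node 28: h_left=-1, h_right=-1, diff=0 [OK], height=0
  node 10: h_left=0, h_right=0, diff=0 [OK], height=1
  node 30: h_left=-1, h_right=-1, diff=0 [OK], height=0
  node 32: h_left=0, h_right=-1, diff=1 [OK], height=1
  node 29: h_left=1, h_right=1, diff=0 [OK], height=2
All nodes satisfy the balance condition.
Result: Balanced


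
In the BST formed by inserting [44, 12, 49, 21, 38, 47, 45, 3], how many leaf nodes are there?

Tree built from: [44, 12, 49, 21, 38, 47, 45, 3]
Tree (level-order array): [44, 12, 49, 3, 21, 47, None, None, None, None, 38, 45]
Rule: A leaf has 0 children.
Per-node child counts:
  node 44: 2 child(ren)
  node 12: 2 child(ren)
  node 3: 0 child(ren)
  node 21: 1 child(ren)
  node 38: 0 child(ren)
  node 49: 1 child(ren)
  node 47: 1 child(ren)
  node 45: 0 child(ren)
Matching nodes: [3, 38, 45]
Count of leaf nodes: 3


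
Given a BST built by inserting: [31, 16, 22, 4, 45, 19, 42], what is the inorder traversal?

Tree insertion order: [31, 16, 22, 4, 45, 19, 42]
Tree (level-order array): [31, 16, 45, 4, 22, 42, None, None, None, 19]
Inorder traversal: [4, 16, 19, 22, 31, 42, 45]


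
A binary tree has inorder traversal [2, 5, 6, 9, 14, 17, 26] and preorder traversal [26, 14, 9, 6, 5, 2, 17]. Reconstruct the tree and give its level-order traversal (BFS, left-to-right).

Inorder:  [2, 5, 6, 9, 14, 17, 26]
Preorder: [26, 14, 9, 6, 5, 2, 17]
Algorithm: preorder visits root first, so consume preorder in order;
for each root, split the current inorder slice at that value into
left-subtree inorder and right-subtree inorder, then recurse.
Recursive splits:
  root=26; inorder splits into left=[2, 5, 6, 9, 14, 17], right=[]
  root=14; inorder splits into left=[2, 5, 6, 9], right=[17]
  root=9; inorder splits into left=[2, 5, 6], right=[]
  root=6; inorder splits into left=[2, 5], right=[]
  root=5; inorder splits into left=[2], right=[]
  root=2; inorder splits into left=[], right=[]
  root=17; inorder splits into left=[], right=[]
Reconstructed level-order: [26, 14, 9, 17, 6, 5, 2]


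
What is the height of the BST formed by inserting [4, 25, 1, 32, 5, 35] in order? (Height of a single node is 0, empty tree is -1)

Insertion order: [4, 25, 1, 32, 5, 35]
Tree (level-order array): [4, 1, 25, None, None, 5, 32, None, None, None, 35]
Compute height bottom-up (empty subtree = -1):
  height(1) = 1 + max(-1, -1) = 0
  height(5) = 1 + max(-1, -1) = 0
  height(35) = 1 + max(-1, -1) = 0
  height(32) = 1 + max(-1, 0) = 1
  height(25) = 1 + max(0, 1) = 2
  height(4) = 1 + max(0, 2) = 3
Height = 3


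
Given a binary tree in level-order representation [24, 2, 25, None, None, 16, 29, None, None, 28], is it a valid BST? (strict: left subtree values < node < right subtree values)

Level-order array: [24, 2, 25, None, None, 16, 29, None, None, 28]
Validate using subtree bounds (lo, hi): at each node, require lo < value < hi,
then recurse left with hi=value and right with lo=value.
Preorder trace (stopping at first violation):
  at node 24 with bounds (-inf, +inf): OK
  at node 2 with bounds (-inf, 24): OK
  at node 25 with bounds (24, +inf): OK
  at node 16 with bounds (24, 25): VIOLATION
Node 16 violates its bound: not (24 < 16 < 25).
Result: Not a valid BST


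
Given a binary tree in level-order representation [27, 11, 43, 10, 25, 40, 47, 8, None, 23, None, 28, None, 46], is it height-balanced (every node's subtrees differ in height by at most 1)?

Tree (level-order array): [27, 11, 43, 10, 25, 40, 47, 8, None, 23, None, 28, None, 46]
Definition: a tree is height-balanced if, at every node, |h(left) - h(right)| <= 1 (empty subtree has height -1).
Bottom-up per-node check:
  node 8: h_left=-1, h_right=-1, diff=0 [OK], height=0
  node 10: h_left=0, h_right=-1, diff=1 [OK], height=1
  node 23: h_left=-1, h_right=-1, diff=0 [OK], height=0
  node 25: h_left=0, h_right=-1, diff=1 [OK], height=1
  node 11: h_left=1, h_right=1, diff=0 [OK], height=2
  node 28: h_left=-1, h_right=-1, diff=0 [OK], height=0
  node 40: h_left=0, h_right=-1, diff=1 [OK], height=1
  node 46: h_left=-1, h_right=-1, diff=0 [OK], height=0
  node 47: h_left=0, h_right=-1, diff=1 [OK], height=1
  node 43: h_left=1, h_right=1, diff=0 [OK], height=2
  node 27: h_left=2, h_right=2, diff=0 [OK], height=3
All nodes satisfy the balance condition.
Result: Balanced


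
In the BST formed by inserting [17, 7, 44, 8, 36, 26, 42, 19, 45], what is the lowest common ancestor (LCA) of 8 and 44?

Tree insertion order: [17, 7, 44, 8, 36, 26, 42, 19, 45]
Tree (level-order array): [17, 7, 44, None, 8, 36, 45, None, None, 26, 42, None, None, 19]
In a BST, the LCA of p=8, q=44 is the first node v on the
root-to-leaf path with p <= v <= q (go left if both < v, right if both > v).
Walk from root:
  at 17: 8 <= 17 <= 44, this is the LCA
LCA = 17


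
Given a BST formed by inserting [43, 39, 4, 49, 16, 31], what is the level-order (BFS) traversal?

Tree insertion order: [43, 39, 4, 49, 16, 31]
Tree (level-order array): [43, 39, 49, 4, None, None, None, None, 16, None, 31]
BFS from the root, enqueuing left then right child of each popped node:
  queue [43] -> pop 43, enqueue [39, 49], visited so far: [43]
  queue [39, 49] -> pop 39, enqueue [4], visited so far: [43, 39]
  queue [49, 4] -> pop 49, enqueue [none], visited so far: [43, 39, 49]
  queue [4] -> pop 4, enqueue [16], visited so far: [43, 39, 49, 4]
  queue [16] -> pop 16, enqueue [31], visited so far: [43, 39, 49, 4, 16]
  queue [31] -> pop 31, enqueue [none], visited so far: [43, 39, 49, 4, 16, 31]
Result: [43, 39, 49, 4, 16, 31]


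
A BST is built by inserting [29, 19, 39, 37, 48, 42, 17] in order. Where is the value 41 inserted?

Starting tree (level order): [29, 19, 39, 17, None, 37, 48, None, None, None, None, 42]
Insertion path: 29 -> 39 -> 48 -> 42
Result: insert 41 as left child of 42
Final tree (level order): [29, 19, 39, 17, None, 37, 48, None, None, None, None, 42, None, 41]


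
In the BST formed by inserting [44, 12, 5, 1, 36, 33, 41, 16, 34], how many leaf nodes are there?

Tree built from: [44, 12, 5, 1, 36, 33, 41, 16, 34]
Tree (level-order array): [44, 12, None, 5, 36, 1, None, 33, 41, None, None, 16, 34]
Rule: A leaf has 0 children.
Per-node child counts:
  node 44: 1 child(ren)
  node 12: 2 child(ren)
  node 5: 1 child(ren)
  node 1: 0 child(ren)
  node 36: 2 child(ren)
  node 33: 2 child(ren)
  node 16: 0 child(ren)
  node 34: 0 child(ren)
  node 41: 0 child(ren)
Matching nodes: [1, 16, 34, 41]
Count of leaf nodes: 4


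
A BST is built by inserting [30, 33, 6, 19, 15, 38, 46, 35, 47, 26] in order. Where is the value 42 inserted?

Starting tree (level order): [30, 6, 33, None, 19, None, 38, 15, 26, 35, 46, None, None, None, None, None, None, None, 47]
Insertion path: 30 -> 33 -> 38 -> 46
Result: insert 42 as left child of 46
Final tree (level order): [30, 6, 33, None, 19, None, 38, 15, 26, 35, 46, None, None, None, None, None, None, 42, 47]


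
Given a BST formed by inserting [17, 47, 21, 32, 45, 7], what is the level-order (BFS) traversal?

Tree insertion order: [17, 47, 21, 32, 45, 7]
Tree (level-order array): [17, 7, 47, None, None, 21, None, None, 32, None, 45]
BFS from the root, enqueuing left then right child of each popped node:
  queue [17] -> pop 17, enqueue [7, 47], visited so far: [17]
  queue [7, 47] -> pop 7, enqueue [none], visited so far: [17, 7]
  queue [47] -> pop 47, enqueue [21], visited so far: [17, 7, 47]
  queue [21] -> pop 21, enqueue [32], visited so far: [17, 7, 47, 21]
  queue [32] -> pop 32, enqueue [45], visited so far: [17, 7, 47, 21, 32]
  queue [45] -> pop 45, enqueue [none], visited so far: [17, 7, 47, 21, 32, 45]
Result: [17, 7, 47, 21, 32, 45]


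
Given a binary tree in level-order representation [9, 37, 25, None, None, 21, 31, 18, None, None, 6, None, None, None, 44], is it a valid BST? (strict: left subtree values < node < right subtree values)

Level-order array: [9, 37, 25, None, None, 21, 31, 18, None, None, 6, None, None, None, 44]
Validate using subtree bounds (lo, hi): at each node, require lo < value < hi,
then recurse left with hi=value and right with lo=value.
Preorder trace (stopping at first violation):
  at node 9 with bounds (-inf, +inf): OK
  at node 37 with bounds (-inf, 9): VIOLATION
Node 37 violates its bound: not (-inf < 37 < 9).
Result: Not a valid BST


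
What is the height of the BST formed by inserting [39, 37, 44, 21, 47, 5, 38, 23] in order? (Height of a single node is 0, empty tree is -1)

Insertion order: [39, 37, 44, 21, 47, 5, 38, 23]
Tree (level-order array): [39, 37, 44, 21, 38, None, 47, 5, 23]
Compute height bottom-up (empty subtree = -1):
  height(5) = 1 + max(-1, -1) = 0
  height(23) = 1 + max(-1, -1) = 0
  height(21) = 1 + max(0, 0) = 1
  height(38) = 1 + max(-1, -1) = 0
  height(37) = 1 + max(1, 0) = 2
  height(47) = 1 + max(-1, -1) = 0
  height(44) = 1 + max(-1, 0) = 1
  height(39) = 1 + max(2, 1) = 3
Height = 3


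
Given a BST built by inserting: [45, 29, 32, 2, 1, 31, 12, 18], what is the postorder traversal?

Tree insertion order: [45, 29, 32, 2, 1, 31, 12, 18]
Tree (level-order array): [45, 29, None, 2, 32, 1, 12, 31, None, None, None, None, 18]
Postorder traversal: [1, 18, 12, 2, 31, 32, 29, 45]


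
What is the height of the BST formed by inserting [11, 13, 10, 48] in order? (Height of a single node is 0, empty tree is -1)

Insertion order: [11, 13, 10, 48]
Tree (level-order array): [11, 10, 13, None, None, None, 48]
Compute height bottom-up (empty subtree = -1):
  height(10) = 1 + max(-1, -1) = 0
  height(48) = 1 + max(-1, -1) = 0
  height(13) = 1 + max(-1, 0) = 1
  height(11) = 1 + max(0, 1) = 2
Height = 2


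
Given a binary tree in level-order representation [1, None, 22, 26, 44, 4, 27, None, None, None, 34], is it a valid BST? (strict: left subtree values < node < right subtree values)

Level-order array: [1, None, 22, 26, 44, 4, 27, None, None, None, 34]
Validate using subtree bounds (lo, hi): at each node, require lo < value < hi,
then recurse left with hi=value and right with lo=value.
Preorder trace (stopping at first violation):
  at node 1 with bounds (-inf, +inf): OK
  at node 22 with bounds (1, +inf): OK
  at node 26 with bounds (1, 22): VIOLATION
Node 26 violates its bound: not (1 < 26 < 22).
Result: Not a valid BST


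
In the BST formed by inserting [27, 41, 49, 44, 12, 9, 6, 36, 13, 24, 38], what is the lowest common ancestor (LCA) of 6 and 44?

Tree insertion order: [27, 41, 49, 44, 12, 9, 6, 36, 13, 24, 38]
Tree (level-order array): [27, 12, 41, 9, 13, 36, 49, 6, None, None, 24, None, 38, 44]
In a BST, the LCA of p=6, q=44 is the first node v on the
root-to-leaf path with p <= v <= q (go left if both < v, right if both > v).
Walk from root:
  at 27: 6 <= 27 <= 44, this is the LCA
LCA = 27


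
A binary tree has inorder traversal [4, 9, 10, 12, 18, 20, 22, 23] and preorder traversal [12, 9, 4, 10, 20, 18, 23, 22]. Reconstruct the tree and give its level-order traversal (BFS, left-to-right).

Inorder:  [4, 9, 10, 12, 18, 20, 22, 23]
Preorder: [12, 9, 4, 10, 20, 18, 23, 22]
Algorithm: preorder visits root first, so consume preorder in order;
for each root, split the current inorder slice at that value into
left-subtree inorder and right-subtree inorder, then recurse.
Recursive splits:
  root=12; inorder splits into left=[4, 9, 10], right=[18, 20, 22, 23]
  root=9; inorder splits into left=[4], right=[10]
  root=4; inorder splits into left=[], right=[]
  root=10; inorder splits into left=[], right=[]
  root=20; inorder splits into left=[18], right=[22, 23]
  root=18; inorder splits into left=[], right=[]
  root=23; inorder splits into left=[22], right=[]
  root=22; inorder splits into left=[], right=[]
Reconstructed level-order: [12, 9, 20, 4, 10, 18, 23, 22]


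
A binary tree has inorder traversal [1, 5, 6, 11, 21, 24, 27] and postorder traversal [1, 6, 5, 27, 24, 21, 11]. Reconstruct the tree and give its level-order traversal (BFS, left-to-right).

Inorder:   [1, 5, 6, 11, 21, 24, 27]
Postorder: [1, 6, 5, 27, 24, 21, 11]
Algorithm: postorder visits root last, so walk postorder right-to-left;
each value is the root of the current inorder slice — split it at that
value, recurse on the right subtree first, then the left.
Recursive splits:
  root=11; inorder splits into left=[1, 5, 6], right=[21, 24, 27]
  root=21; inorder splits into left=[], right=[24, 27]
  root=24; inorder splits into left=[], right=[27]
  root=27; inorder splits into left=[], right=[]
  root=5; inorder splits into left=[1], right=[6]
  root=6; inorder splits into left=[], right=[]
  root=1; inorder splits into left=[], right=[]
Reconstructed level-order: [11, 5, 21, 1, 6, 24, 27]


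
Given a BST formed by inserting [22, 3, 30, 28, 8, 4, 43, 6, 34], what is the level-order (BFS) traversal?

Tree insertion order: [22, 3, 30, 28, 8, 4, 43, 6, 34]
Tree (level-order array): [22, 3, 30, None, 8, 28, 43, 4, None, None, None, 34, None, None, 6]
BFS from the root, enqueuing left then right child of each popped node:
  queue [22] -> pop 22, enqueue [3, 30], visited so far: [22]
  queue [3, 30] -> pop 3, enqueue [8], visited so far: [22, 3]
  queue [30, 8] -> pop 30, enqueue [28, 43], visited so far: [22, 3, 30]
  queue [8, 28, 43] -> pop 8, enqueue [4], visited so far: [22, 3, 30, 8]
  queue [28, 43, 4] -> pop 28, enqueue [none], visited so far: [22, 3, 30, 8, 28]
  queue [43, 4] -> pop 43, enqueue [34], visited so far: [22, 3, 30, 8, 28, 43]
  queue [4, 34] -> pop 4, enqueue [6], visited so far: [22, 3, 30, 8, 28, 43, 4]
  queue [34, 6] -> pop 34, enqueue [none], visited so far: [22, 3, 30, 8, 28, 43, 4, 34]
  queue [6] -> pop 6, enqueue [none], visited so far: [22, 3, 30, 8, 28, 43, 4, 34, 6]
Result: [22, 3, 30, 8, 28, 43, 4, 34, 6]


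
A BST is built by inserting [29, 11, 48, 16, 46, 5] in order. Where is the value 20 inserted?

Starting tree (level order): [29, 11, 48, 5, 16, 46]
Insertion path: 29 -> 11 -> 16
Result: insert 20 as right child of 16
Final tree (level order): [29, 11, 48, 5, 16, 46, None, None, None, None, 20]


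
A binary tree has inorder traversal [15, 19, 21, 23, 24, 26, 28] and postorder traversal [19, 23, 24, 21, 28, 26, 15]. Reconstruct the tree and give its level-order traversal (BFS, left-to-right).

Inorder:   [15, 19, 21, 23, 24, 26, 28]
Postorder: [19, 23, 24, 21, 28, 26, 15]
Algorithm: postorder visits root last, so walk postorder right-to-left;
each value is the root of the current inorder slice — split it at that
value, recurse on the right subtree first, then the left.
Recursive splits:
  root=15; inorder splits into left=[], right=[19, 21, 23, 24, 26, 28]
  root=26; inorder splits into left=[19, 21, 23, 24], right=[28]
  root=28; inorder splits into left=[], right=[]
  root=21; inorder splits into left=[19], right=[23, 24]
  root=24; inorder splits into left=[23], right=[]
  root=23; inorder splits into left=[], right=[]
  root=19; inorder splits into left=[], right=[]
Reconstructed level-order: [15, 26, 21, 28, 19, 24, 23]


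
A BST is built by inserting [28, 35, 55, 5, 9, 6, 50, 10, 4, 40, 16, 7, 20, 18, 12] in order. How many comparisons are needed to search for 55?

Search path for 55: 28 -> 35 -> 55
Found: True
Comparisons: 3


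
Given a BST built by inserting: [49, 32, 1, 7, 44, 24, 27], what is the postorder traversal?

Tree insertion order: [49, 32, 1, 7, 44, 24, 27]
Tree (level-order array): [49, 32, None, 1, 44, None, 7, None, None, None, 24, None, 27]
Postorder traversal: [27, 24, 7, 1, 44, 32, 49]


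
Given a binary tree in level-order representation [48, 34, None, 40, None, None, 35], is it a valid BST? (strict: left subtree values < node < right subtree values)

Level-order array: [48, 34, None, 40, None, None, 35]
Validate using subtree bounds (lo, hi): at each node, require lo < value < hi,
then recurse left with hi=value and right with lo=value.
Preorder trace (stopping at first violation):
  at node 48 with bounds (-inf, +inf): OK
  at node 34 with bounds (-inf, 48): OK
  at node 40 with bounds (-inf, 34): VIOLATION
Node 40 violates its bound: not (-inf < 40 < 34).
Result: Not a valid BST


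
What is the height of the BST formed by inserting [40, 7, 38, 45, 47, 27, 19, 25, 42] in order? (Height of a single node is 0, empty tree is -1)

Insertion order: [40, 7, 38, 45, 47, 27, 19, 25, 42]
Tree (level-order array): [40, 7, 45, None, 38, 42, 47, 27, None, None, None, None, None, 19, None, None, 25]
Compute height bottom-up (empty subtree = -1):
  height(25) = 1 + max(-1, -1) = 0
  height(19) = 1 + max(-1, 0) = 1
  height(27) = 1 + max(1, -1) = 2
  height(38) = 1 + max(2, -1) = 3
  height(7) = 1 + max(-1, 3) = 4
  height(42) = 1 + max(-1, -1) = 0
  height(47) = 1 + max(-1, -1) = 0
  height(45) = 1 + max(0, 0) = 1
  height(40) = 1 + max(4, 1) = 5
Height = 5


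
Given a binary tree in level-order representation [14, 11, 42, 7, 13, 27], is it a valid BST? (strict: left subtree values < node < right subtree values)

Level-order array: [14, 11, 42, 7, 13, 27]
Validate using subtree bounds (lo, hi): at each node, require lo < value < hi,
then recurse left with hi=value and right with lo=value.
Preorder trace (stopping at first violation):
  at node 14 with bounds (-inf, +inf): OK
  at node 11 with bounds (-inf, 14): OK
  at node 7 with bounds (-inf, 11): OK
  at node 13 with bounds (11, 14): OK
  at node 42 with bounds (14, +inf): OK
  at node 27 with bounds (14, 42): OK
No violation found at any node.
Result: Valid BST


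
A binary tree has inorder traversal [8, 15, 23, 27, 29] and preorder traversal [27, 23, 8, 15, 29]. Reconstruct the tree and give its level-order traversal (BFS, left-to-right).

Inorder:  [8, 15, 23, 27, 29]
Preorder: [27, 23, 8, 15, 29]
Algorithm: preorder visits root first, so consume preorder in order;
for each root, split the current inorder slice at that value into
left-subtree inorder and right-subtree inorder, then recurse.
Recursive splits:
  root=27; inorder splits into left=[8, 15, 23], right=[29]
  root=23; inorder splits into left=[8, 15], right=[]
  root=8; inorder splits into left=[], right=[15]
  root=15; inorder splits into left=[], right=[]
  root=29; inorder splits into left=[], right=[]
Reconstructed level-order: [27, 23, 29, 8, 15]


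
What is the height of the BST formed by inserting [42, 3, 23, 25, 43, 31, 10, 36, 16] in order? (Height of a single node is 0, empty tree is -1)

Insertion order: [42, 3, 23, 25, 43, 31, 10, 36, 16]
Tree (level-order array): [42, 3, 43, None, 23, None, None, 10, 25, None, 16, None, 31, None, None, None, 36]
Compute height bottom-up (empty subtree = -1):
  height(16) = 1 + max(-1, -1) = 0
  height(10) = 1 + max(-1, 0) = 1
  height(36) = 1 + max(-1, -1) = 0
  height(31) = 1 + max(-1, 0) = 1
  height(25) = 1 + max(-1, 1) = 2
  height(23) = 1 + max(1, 2) = 3
  height(3) = 1 + max(-1, 3) = 4
  height(43) = 1 + max(-1, -1) = 0
  height(42) = 1 + max(4, 0) = 5
Height = 5


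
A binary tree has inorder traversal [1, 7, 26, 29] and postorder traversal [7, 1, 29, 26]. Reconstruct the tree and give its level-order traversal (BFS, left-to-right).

Inorder:   [1, 7, 26, 29]
Postorder: [7, 1, 29, 26]
Algorithm: postorder visits root last, so walk postorder right-to-left;
each value is the root of the current inorder slice — split it at that
value, recurse on the right subtree first, then the left.
Recursive splits:
  root=26; inorder splits into left=[1, 7], right=[29]
  root=29; inorder splits into left=[], right=[]
  root=1; inorder splits into left=[], right=[7]
  root=7; inorder splits into left=[], right=[]
Reconstructed level-order: [26, 1, 29, 7]
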